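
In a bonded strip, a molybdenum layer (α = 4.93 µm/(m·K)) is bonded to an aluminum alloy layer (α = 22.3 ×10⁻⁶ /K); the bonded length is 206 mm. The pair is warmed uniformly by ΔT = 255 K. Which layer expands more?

aluminum alloy

α(molybdenum) = 4.93×10⁻⁶/K vs α(aluminum alloy) = 22.3×10⁻⁶/K.
Higher α expands more for the same ΔT: aluminum alloy.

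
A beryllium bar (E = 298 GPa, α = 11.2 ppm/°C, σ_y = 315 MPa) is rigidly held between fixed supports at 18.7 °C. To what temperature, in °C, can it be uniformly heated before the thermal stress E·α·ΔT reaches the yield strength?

E·α·ΔT = 315.0 MPa ⇒ ΔT = 315.0 / (298.0×10³ × 11.2×10⁻⁶) = 94.38 K.
T = 18.7 + 94.38 = 113.1 °C.

113 °C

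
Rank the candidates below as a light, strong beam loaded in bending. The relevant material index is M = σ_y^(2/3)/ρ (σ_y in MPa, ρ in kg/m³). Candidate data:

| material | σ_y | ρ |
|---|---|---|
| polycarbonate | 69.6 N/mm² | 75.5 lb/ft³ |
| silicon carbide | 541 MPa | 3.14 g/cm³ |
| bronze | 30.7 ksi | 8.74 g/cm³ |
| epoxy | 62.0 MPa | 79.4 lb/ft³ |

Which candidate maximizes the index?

In SI units:
  polycarbonate: σ_y = 69.60 MPa, ρ = 1209 kg/m³
  silicon carbide: σ_y = 541.0 MPa, ρ = 3140 kg/m³
  bronze: σ_y = 211.7 MPa, ρ = 8740 kg/m³
  epoxy: σ_y = 62.00 MPa, ρ = 1272 kg/m³
  silicon carbide: M = 21.1×10⁻³
  polycarbonate: M = 14.0×10⁻³
  epoxy: M = 12.3×10⁻³
  bronze: M = 4.06×10⁻³
Silicon carbide has the largest M.

silicon carbide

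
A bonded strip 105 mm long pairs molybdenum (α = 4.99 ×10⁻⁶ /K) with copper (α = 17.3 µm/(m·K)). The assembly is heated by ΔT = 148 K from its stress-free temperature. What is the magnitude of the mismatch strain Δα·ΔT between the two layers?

1.82×10⁻³

Δα = |4.99 − 17.3|×10⁻⁶/K = 12.3×10⁻⁶/K.
Mismatch strain = Δα·ΔT = 12.3×10⁻⁶ × 148.0 = 1.82×10⁻³.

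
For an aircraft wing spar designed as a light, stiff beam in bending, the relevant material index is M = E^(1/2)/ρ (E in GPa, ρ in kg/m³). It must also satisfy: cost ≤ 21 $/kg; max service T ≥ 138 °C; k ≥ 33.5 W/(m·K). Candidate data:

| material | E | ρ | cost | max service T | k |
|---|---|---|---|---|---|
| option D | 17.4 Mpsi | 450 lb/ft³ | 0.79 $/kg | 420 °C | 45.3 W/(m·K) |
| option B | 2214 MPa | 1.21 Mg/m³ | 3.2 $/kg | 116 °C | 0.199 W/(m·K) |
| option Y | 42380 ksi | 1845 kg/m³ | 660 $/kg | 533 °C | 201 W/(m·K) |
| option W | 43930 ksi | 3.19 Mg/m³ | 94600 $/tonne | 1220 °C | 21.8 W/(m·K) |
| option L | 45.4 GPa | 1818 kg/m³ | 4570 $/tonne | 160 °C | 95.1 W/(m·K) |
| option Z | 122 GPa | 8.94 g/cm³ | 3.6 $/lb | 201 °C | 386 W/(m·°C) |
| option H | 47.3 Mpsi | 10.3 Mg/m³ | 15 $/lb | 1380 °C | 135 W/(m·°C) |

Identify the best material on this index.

option L

Screen on constraints: cost ≤ 21 $/kg; max service T ≥ 138 °C; k ≥ 33.5 W/(m·K). Survivors: option D, option L, option Z.
Normalizing units and computing the index:
  option D: E = 120.0 GPa, ρ = 7208 kg/m³
  option L: E = 45.40 GPa, ρ = 1818 kg/m³
  option Z: E = 122.0 GPa, ρ = 8940 kg/m³
  option L: M = 3.71×10⁻³
  option D: M = 1.52×10⁻³
  option Z: M = 1.24×10⁻³
Option L has the largest M.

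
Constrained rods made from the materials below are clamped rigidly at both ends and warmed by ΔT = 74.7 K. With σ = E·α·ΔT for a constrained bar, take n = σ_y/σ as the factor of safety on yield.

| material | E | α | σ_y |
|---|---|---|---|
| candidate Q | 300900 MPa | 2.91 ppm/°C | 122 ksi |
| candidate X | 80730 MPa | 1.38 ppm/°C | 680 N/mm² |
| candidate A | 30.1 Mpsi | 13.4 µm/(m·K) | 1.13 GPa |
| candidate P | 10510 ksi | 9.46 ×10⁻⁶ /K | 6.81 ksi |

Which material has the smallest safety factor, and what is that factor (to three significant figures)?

Per material, after unit conversion:
  candidate Q: E = 300.9, α = 2.91, σ_y = 841.2 → σ = 65.4 MPa, n = 12.9
  candidate X: E = 80.73, α = 1.38, σ_y = 680.0 → σ = 8.32 MPa, n = 81.7
  candidate A: E = 207.5, α = 13.4, σ_y = 1130 → σ = 208 MPa, n = 5.44
  candidate P: E = 72.46, α = 9.46, σ_y = 46.95 → σ = 51.2 MPa, n = 0.917
The minimum is candidate P at n = 0.917.

candidate P, n = 0.917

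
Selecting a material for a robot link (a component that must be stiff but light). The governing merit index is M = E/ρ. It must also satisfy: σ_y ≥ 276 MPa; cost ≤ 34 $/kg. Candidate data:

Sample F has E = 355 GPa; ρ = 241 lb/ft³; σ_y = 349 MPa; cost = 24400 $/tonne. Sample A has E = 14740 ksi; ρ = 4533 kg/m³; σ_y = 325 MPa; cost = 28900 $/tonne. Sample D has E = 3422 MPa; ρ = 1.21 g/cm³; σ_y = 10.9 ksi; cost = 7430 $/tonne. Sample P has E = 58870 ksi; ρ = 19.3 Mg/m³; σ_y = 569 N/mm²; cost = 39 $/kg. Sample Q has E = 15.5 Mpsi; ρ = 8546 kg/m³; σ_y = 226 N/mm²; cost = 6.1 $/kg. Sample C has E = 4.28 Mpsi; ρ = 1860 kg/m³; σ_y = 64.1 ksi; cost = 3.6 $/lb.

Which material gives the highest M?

sample F

Screen on constraints: σ_y ≥ 276 MPa; cost ≤ 34 $/kg. Survivors: sample F, sample A, sample C.
After converting to SI:
  sample F: E = 355.0 GPa, ρ = 3860 kg/m³
  sample A: E = 101.6 GPa, ρ = 4533 kg/m³
  sample C: E = 29.51 GPa, ρ = 1860 kg/m³
  sample F: M = 92.0 MN·m/kg
  sample A: M = 22.4 MN·m/kg
  sample C: M = 15.9 MN·m/kg
Highest index: sample F.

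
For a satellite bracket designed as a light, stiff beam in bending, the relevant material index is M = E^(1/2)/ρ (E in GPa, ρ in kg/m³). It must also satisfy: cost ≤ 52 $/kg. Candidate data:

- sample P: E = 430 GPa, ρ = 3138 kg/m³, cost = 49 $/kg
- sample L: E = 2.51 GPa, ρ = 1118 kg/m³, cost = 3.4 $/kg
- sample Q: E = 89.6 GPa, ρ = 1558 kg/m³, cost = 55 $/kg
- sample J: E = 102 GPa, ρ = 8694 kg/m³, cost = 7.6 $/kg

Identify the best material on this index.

sample P

Screen on constraints: cost ≤ 52 $/kg. Survivors: sample P, sample L, sample J.
Evaluate M for each candidate:
  sample P: M = 6.61×10⁻³
  sample L: M = 1.42×10⁻³
  sample J: M = 1.16×10⁻³
Sample P ranks first.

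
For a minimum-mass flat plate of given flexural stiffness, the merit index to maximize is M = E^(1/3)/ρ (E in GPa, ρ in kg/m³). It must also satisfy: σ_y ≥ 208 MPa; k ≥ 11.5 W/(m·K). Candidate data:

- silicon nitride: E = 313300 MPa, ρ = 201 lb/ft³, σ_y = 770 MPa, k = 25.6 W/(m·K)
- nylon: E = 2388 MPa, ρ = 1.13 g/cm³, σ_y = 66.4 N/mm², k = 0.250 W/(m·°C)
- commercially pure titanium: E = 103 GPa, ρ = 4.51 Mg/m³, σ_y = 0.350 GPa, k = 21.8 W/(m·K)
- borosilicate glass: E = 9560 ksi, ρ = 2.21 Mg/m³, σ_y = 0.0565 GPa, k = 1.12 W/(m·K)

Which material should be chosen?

Screen on constraints: σ_y ≥ 208 MPa; k ≥ 11.5 W/(m·K). Survivors: silicon nitride, commercially pure titanium.
Convert each candidate to consistent units, then evaluate M:
  silicon nitride: E = 313.3 GPa, ρ = 3220 kg/m³
  commercially pure titanium: E = 103.0 GPa, ρ = 4510 kg/m³
  silicon nitride: M = 2.11×10⁻³
  commercially pure titanium: M = 1.04×10⁻³
Silicon nitride has the largest M.

silicon nitride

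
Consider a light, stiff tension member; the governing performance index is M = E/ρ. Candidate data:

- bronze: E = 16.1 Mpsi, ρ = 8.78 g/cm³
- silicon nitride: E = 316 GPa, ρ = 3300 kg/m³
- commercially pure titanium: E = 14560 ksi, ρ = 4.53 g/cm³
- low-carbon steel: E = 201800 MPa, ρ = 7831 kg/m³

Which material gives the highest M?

silicon nitride

In SI units:
  bronze: E = 111.0 GPa, ρ = 8780 kg/m³
  silicon nitride: E = 316.0 GPa, ρ = 3300 kg/m³
  commercially pure titanium: E = 100.4 GPa, ρ = 4530 kg/m³
  low-carbon steel: E = 201.8 GPa, ρ = 7831 kg/m³
  silicon nitride: M = 95.8 MN·m/kg
  low-carbon steel: M = 25.8 MN·m/kg
  commercially pure titanium: M = 22.2 MN·m/kg
  bronze: M = 12.6 MN·m/kg
Highest index: silicon nitride.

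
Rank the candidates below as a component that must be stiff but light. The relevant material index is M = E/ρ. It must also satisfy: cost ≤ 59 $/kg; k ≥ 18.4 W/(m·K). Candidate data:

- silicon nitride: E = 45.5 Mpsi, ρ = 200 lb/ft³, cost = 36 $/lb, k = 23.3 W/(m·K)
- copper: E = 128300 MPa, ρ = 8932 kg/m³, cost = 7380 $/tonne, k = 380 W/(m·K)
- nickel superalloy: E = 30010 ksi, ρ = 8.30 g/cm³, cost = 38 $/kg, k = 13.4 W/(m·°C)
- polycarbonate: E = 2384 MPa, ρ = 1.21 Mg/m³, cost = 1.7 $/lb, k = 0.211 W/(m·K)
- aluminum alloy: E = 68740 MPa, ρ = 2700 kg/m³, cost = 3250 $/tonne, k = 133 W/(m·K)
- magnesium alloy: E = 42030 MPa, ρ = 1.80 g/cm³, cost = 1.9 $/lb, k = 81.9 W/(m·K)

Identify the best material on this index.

Screen on constraints: cost ≤ 59 $/kg; k ≥ 18.4 W/(m·K). Survivors: copper, aluminum alloy, magnesium alloy.
Putting every candidate on a common basis:
  copper: E = 128.3 GPa, ρ = 8932 kg/m³
  aluminum alloy: E = 68.74 GPa, ρ = 2700 kg/m³
  magnesium alloy: E = 42.03 GPa, ρ = 1800 kg/m³
  aluminum alloy: M = 25.5 MN·m/kg
  magnesium alloy: M = 23.3 MN·m/kg
  copper: M = 14.4 MN·m/kg
Highest index: aluminum alloy.

aluminum alloy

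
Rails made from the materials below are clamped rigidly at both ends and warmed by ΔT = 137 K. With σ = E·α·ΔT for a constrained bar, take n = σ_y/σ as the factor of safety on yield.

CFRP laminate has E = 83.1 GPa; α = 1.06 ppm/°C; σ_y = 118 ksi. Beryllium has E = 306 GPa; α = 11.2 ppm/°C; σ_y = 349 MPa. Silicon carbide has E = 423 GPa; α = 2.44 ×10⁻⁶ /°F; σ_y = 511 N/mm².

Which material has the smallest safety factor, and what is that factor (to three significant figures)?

beryllium, n = 0.743

Per material, after unit conversion:
  CFRP laminate: E = 83.10, α = 1.06, σ_y = 813.6 → σ = 12.1 MPa, n = 67.4
  beryllium: E = 306.0, α = 11.2, σ_y = 349.0 → σ = 470 MPa, n = 0.743
  silicon carbide: E = 423.0, α = 4.39, σ_y = 511.0 → σ = 255 MPa, n = 2.01
Beryllium has the lowest safety factor, n = 0.743.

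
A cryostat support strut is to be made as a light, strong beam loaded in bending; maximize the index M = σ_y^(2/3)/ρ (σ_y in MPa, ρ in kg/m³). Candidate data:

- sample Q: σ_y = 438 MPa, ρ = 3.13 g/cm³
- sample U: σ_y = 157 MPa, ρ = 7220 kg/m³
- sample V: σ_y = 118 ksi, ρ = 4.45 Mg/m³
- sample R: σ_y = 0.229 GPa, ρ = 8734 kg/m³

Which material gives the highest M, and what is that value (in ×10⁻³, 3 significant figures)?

sample V, M = 19.6×10⁻³

Putting every candidate on a common basis:
  sample Q: σ_y = 438.0 MPa, ρ = 3130 kg/m³
  sample U: σ_y = 157.0 MPa, ρ = 7220 kg/m³
  sample V: σ_y = 813.6 MPa, ρ = 4450 kg/m³
  sample R: σ_y = 229.0 MPa, ρ = 8734 kg/m³
  sample V: M = 19.6×10⁻³
  sample Q: M = 18.4×10⁻³
  sample R: M = 4.29×10⁻³
  sample U: M = 4.03×10⁻³
Sample V ranks first.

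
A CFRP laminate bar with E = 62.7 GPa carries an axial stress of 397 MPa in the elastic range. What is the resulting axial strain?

ε = σ/E = 397 / 62700 = 6.33×10⁻³.

6.33×10⁻³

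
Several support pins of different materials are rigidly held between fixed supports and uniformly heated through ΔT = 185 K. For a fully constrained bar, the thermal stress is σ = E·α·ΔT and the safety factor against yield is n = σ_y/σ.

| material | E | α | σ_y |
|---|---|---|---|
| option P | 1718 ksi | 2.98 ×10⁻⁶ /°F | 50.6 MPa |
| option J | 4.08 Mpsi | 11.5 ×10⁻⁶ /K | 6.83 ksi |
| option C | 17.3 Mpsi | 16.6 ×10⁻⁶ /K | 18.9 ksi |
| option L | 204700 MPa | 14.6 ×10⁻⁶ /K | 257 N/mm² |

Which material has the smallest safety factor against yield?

Per material, after unit conversion:
  option P: E = 11.85, α = 5.36, σ_y = 50.60 → σ = 11.8 MPa, n = 4.30
  option J: E = 28.13, α = 11.5, σ_y = 47.09 → σ = 59.8 MPa, n = 0.787
  option C: E = 119.3, α = 16.6, σ_y = 130.3 → σ = 366 MPa, n = 0.356
  option L: E = 204.7, α = 14.6, σ_y = 257.0 → σ = 553 MPa, n = 0.465
Smallest n: option C with n = 0.356.

option C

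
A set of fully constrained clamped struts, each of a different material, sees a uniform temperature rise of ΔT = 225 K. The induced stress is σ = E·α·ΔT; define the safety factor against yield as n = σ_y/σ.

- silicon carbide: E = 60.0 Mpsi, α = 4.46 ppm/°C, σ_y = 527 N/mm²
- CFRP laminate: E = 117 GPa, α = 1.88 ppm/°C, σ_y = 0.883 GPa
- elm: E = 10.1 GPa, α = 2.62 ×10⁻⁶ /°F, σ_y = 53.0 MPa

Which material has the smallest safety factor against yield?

Per material, after unit conversion:
  silicon carbide: E = 413.7, α = 4.46, σ_y = 527.0 → σ = 415 MPa, n = 1.27
  CFRP laminate: E = 117.0, α = 1.88, σ_y = 883.0 → σ = 49.5 MPa, n = 17.8
  elm: E = 10.10, α = 4.72, σ_y = 53.00 → σ = 10.7 MPa, n = 4.95
The minimum is silicon carbide at n = 1.27.

silicon carbide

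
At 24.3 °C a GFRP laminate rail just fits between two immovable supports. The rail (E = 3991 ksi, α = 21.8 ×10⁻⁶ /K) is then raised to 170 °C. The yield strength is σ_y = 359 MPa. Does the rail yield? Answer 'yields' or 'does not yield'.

E = 3991 ksi = 27.52 GPa.
ΔT = 145.7 K. Constrained thermal stress σ = E·α·ΔT = 27.52×10³ MPa × 21.8×10⁻⁶ × 145.7 = 87.4 MPa (compressive).
Compare to σ_y = 359 MPa: σ < σ_y, so it does not yield.

does not yield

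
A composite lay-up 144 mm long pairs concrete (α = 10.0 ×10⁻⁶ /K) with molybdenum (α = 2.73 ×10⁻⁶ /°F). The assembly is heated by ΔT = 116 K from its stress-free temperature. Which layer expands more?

concrete

molybdenum: α = 2.73×10⁻⁶/°F × 9/5 = 4.91×10⁻⁶/K.
α(concrete) = 10.0×10⁻⁶/K vs α(molybdenum) = 4.91×10⁻⁶/K.
Higher α expands more for the same ΔT: concrete.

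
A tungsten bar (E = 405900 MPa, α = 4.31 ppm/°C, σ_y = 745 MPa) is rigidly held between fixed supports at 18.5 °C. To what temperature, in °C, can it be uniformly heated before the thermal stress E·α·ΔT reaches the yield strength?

E = 405900 MPa = 405.9 GPa.
E·α·ΔT = 745.0 MPa ⇒ ΔT = 745.0 / (405.9×10³ × 4.31×10⁻⁶) = 425.9 K.
T = 18.5 + 425.9 = 444.4 °C.

444 °C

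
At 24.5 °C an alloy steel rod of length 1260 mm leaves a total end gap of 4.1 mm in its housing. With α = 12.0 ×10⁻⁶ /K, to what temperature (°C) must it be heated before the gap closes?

α·L₀·ΔT = 4.1 mm ⇒ ΔT = 4.1 / (12.0×10⁻⁶ × 1260.0) = 271.2 K.
T = 24.5 + 271.2 = 295.7 °C.

296 °C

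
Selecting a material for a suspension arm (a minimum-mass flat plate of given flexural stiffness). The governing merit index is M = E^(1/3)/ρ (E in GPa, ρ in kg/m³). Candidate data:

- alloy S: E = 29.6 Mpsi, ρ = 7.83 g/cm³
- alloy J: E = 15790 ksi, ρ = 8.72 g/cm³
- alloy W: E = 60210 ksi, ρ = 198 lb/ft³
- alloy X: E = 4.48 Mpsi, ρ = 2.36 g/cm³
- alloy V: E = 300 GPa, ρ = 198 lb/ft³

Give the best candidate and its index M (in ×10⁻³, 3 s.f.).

After converting to SI:
  alloy S: E = 204.1 GPa, ρ = 7830 kg/m³
  alloy J: E = 108.9 GPa, ρ = 8720 kg/m³
  alloy W: E = 415.1 GPa, ρ = 3172 kg/m³
  alloy X: E = 30.89 GPa, ρ = 2360 kg/m³
  alloy V: E = 300.0 GPa, ρ = 3172 kg/m³
  alloy W: M = 2.35×10⁻³
  alloy V: M = 2.11×10⁻³
  alloy X: M = 1.33×10⁻³
  alloy S: M = 0.752×10⁻³
  alloy J: M = 0.548×10⁻³
Alloy W has the largest M.

alloy W, M = 2.35×10⁻³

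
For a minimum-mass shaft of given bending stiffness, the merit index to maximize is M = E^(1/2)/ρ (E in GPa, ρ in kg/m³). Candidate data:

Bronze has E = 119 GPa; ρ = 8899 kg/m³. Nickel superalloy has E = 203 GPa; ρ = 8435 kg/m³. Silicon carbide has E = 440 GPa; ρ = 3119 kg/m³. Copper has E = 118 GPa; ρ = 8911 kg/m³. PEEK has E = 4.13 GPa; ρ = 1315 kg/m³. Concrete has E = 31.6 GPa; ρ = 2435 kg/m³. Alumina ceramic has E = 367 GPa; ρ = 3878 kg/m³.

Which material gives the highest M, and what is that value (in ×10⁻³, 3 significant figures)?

Evaluate M for each candidate:
  silicon carbide: M = 6.73×10⁻³
  alumina ceramic: M = 4.94×10⁻³
  concrete: M = 2.31×10⁻³
  nickel superalloy: M = 1.69×10⁻³
  PEEK: M = 1.55×10⁻³
  bronze: M = 1.23×10⁻³
  copper: M = 1.22×10⁻³
The maximum is for silicon carbide.

silicon carbide, M = 6.73×10⁻³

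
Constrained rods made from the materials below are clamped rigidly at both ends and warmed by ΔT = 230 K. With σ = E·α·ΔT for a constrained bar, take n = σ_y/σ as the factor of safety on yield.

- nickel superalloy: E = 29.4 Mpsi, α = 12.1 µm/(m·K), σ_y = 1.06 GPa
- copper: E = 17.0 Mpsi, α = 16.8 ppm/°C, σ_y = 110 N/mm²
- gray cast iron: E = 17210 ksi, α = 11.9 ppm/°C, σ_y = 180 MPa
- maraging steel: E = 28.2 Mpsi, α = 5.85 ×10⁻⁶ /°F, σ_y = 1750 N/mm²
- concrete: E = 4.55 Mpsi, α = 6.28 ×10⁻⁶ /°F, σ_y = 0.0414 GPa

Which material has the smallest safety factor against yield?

copper

With everything in SI (GPa, ×10⁻⁶/K, MPa):
  nickel superalloy: E = 202.7, α = 12.1, σ_y = 1060 → σ = 564 MPa, n = 1.88
  copper: E = 117.2, α = 16.8, σ_y = 110.0 → σ = 453 MPa, n = 0.243
  gray cast iron: E = 118.7, α = 11.9, σ_y = 180.0 → σ = 325 MPa, n = 0.554
  maraging steel: E = 194.4, α = 10.5, σ_y = 1750 → σ = 471 MPa, n = 3.72
  concrete: E = 31.37, α = 11.3, σ_y = 41.40 → σ = 81.6 MPa, n = 0.508
The minimum is copper at n = 0.243.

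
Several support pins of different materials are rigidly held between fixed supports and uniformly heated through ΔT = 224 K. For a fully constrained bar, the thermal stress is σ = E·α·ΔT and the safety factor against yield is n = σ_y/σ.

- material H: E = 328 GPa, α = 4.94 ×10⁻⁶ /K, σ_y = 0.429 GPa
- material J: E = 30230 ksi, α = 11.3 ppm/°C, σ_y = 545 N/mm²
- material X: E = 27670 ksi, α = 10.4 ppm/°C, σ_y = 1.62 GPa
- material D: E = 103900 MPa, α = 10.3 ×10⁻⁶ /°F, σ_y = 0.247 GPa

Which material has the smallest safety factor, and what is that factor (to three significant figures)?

material D, n = 0.572

Per material, after unit conversion:
  material H: E = 328.0, α = 4.94, σ_y = 429.0 → σ = 363 MPa, n = 1.18
  material J: E = 208.4, α = 11.3, σ_y = 545.0 → σ = 528 MPa, n = 1.03
  material X: E = 190.8, α = 10.4, σ_y = 1620 → σ = 444 MPa, n = 3.65
  material D: E = 103.9, α = 18.5, σ_y = 247.0 → σ = 431 MPa, n = 0.572
Material D has the lowest safety factor, n = 0.572.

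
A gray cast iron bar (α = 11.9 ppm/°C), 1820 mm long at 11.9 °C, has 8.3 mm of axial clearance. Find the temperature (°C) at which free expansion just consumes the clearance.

α·L₀·ΔT = 8.3 mm ⇒ ΔT = 8.3 / (11.9×10⁻⁶ × 1820.0) = 383.2 K.
T = 11.9 + 383.2 = 395.1 °C.

395 °C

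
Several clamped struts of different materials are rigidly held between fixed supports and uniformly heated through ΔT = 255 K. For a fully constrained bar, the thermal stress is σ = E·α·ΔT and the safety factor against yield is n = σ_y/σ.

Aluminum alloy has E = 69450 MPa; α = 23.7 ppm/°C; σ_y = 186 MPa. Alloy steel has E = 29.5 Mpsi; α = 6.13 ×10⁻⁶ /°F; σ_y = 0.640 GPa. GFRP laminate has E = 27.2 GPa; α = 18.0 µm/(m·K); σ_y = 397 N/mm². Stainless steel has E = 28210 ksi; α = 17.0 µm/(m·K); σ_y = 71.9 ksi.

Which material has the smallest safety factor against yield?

Converting E to GPa, α to ×10⁻⁶/K, σ_y to MPa, then σ and n for each:
  aluminum alloy: E = 69.45, α = 23.7, σ_y = 186.0 → σ = 420 MPa, n = 0.443
  alloy steel: E = 203.4, α = 11.0, σ_y = 640.0 → σ = 572 MPa, n = 1.12
  GFRP laminate: E = 27.20, α = 18.0, σ_y = 397.0 → σ = 125 MPa, n = 3.18
  stainless steel: E = 194.5, α = 17.0, σ_y = 495.7 → σ = 843 MPa, n = 0.588
Aluminum alloy has the lowest safety factor, n = 0.443.

aluminum alloy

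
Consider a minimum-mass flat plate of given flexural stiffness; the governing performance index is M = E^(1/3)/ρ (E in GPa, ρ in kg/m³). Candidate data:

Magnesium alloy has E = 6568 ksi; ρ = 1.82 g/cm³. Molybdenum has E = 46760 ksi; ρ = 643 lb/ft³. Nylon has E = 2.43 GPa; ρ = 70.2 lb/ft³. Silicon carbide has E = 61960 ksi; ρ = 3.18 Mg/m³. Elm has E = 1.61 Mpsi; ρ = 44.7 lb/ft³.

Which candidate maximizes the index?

elm

After converting to SI:
  magnesium alloy: E = 45.28 GPa, ρ = 1820 kg/m³
  molybdenum: E = 322.4 GPa, ρ = 10300 kg/m³
  nylon: E = 2.430 GPa, ρ = 1124 kg/m³
  silicon carbide: E = 427.2 GPa, ρ = 3180 kg/m³
  elm: E = 11.10 GPa, ρ = 716.0 kg/m³
  elm: M = 3.12×10⁻³
  silicon carbide: M = 2.37×10⁻³
  magnesium alloy: M = 1.96×10⁻³
  nylon: M = 1.20×10⁻³
  molybdenum: M = 0.666×10⁻³
Highest index: elm.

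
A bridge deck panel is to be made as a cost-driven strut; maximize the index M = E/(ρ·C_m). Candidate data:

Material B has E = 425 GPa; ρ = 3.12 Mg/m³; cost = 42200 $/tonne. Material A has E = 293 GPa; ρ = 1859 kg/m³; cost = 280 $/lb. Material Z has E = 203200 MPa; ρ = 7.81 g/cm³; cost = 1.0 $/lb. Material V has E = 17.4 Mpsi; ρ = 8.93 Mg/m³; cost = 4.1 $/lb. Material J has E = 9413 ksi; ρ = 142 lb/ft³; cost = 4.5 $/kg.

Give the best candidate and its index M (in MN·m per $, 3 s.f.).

material Z, M = 11.8 MN·m per $

Normalizing units and computing the index:
  material B: E = 425.0 GPa, ρ = 3120 kg/m³, cost = 42.20 $/kg
  material A: E = 293.0 GPa, ρ = 1859 kg/m³, cost = 617.3 $/kg
  material Z: E = 203.2 GPa, ρ = 7810 kg/m³, cost = 2.205 $/kg
  material V: E = 120.0 GPa, ρ = 8930 kg/m³, cost = 9.039 $/kg
  material J: E = 64.90 GPa, ρ = 2275 kg/m³, cost = 4.500 $/kg
  material Z: M = 11.8 MN·m per $
  material J: M = 6.34 MN·m per $
  material B: M = 3.23 MN·m per $
  material V: M = 1.49 MN·m per $
  material A: M = 0.255 MN·m per $
Material Z ranks first.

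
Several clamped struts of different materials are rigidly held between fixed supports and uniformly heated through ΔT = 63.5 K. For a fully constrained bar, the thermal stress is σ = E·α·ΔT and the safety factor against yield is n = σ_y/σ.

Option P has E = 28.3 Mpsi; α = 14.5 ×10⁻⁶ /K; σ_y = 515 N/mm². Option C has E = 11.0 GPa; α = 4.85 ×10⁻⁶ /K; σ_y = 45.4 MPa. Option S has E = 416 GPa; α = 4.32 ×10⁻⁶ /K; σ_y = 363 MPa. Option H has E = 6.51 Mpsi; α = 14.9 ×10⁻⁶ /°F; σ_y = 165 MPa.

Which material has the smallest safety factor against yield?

In consistent units (E in GPa, α in ×10⁻⁶/K, σ_y in MPa):
  option P: E = 195.1, α = 14.5, σ_y = 515.0 → σ = 180 MPa, n = 2.87
  option C: E = 11.00, α = 4.85, σ_y = 45.40 → σ = 3.39 MPa, n = 13.4
  option S: E = 416.0, α = 4.32, σ_y = 363.0 → σ = 114 MPa, n = 3.18
  option H: E = 44.88, α = 26.8, σ_y = 165.0 → σ = 76.4 MPa, n = 2.16
Option H has the lowest safety factor, n = 2.16.

option H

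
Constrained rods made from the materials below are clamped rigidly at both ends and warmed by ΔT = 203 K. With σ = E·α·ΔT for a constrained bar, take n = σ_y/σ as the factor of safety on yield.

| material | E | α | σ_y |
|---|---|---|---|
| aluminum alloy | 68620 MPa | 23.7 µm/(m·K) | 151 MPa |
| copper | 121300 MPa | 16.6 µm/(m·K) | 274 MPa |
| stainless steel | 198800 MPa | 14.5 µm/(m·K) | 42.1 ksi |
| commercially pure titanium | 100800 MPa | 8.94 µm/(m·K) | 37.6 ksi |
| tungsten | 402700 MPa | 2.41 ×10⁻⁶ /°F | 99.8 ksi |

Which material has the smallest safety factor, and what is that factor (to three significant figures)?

With everything in SI (GPa, ×10⁻⁶/K, MPa):
  aluminum alloy: E = 68.62, α = 23.7, σ_y = 151.0 → σ = 330 MPa, n = 0.457
  copper: E = 121.3, α = 16.6, σ_y = 274.0 → σ = 409 MPa, n = 0.670
  stainless steel: E = 198.8, α = 14.5, σ_y = 290.3 → σ = 585 MPa, n = 0.496
  commercially pure titanium: E = 100.8, α = 8.94, σ_y = 259.2 → σ = 183 MPa, n = 1.42
  tungsten: E = 402.7, α = 4.34, σ_y = 688.1 → σ = 355 MPa, n = 1.94
Aluminum alloy has the lowest safety factor, n = 0.457.

aluminum alloy, n = 0.457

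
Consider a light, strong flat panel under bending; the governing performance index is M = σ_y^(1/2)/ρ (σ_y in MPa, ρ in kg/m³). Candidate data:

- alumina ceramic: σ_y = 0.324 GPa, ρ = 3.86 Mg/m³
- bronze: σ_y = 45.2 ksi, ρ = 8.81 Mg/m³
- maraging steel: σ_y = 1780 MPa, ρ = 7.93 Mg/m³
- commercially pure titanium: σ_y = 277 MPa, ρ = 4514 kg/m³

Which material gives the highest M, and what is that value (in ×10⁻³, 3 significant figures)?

maraging steel, M = 5.32×10⁻³

Putting every candidate on a common basis:
  alumina ceramic: σ_y = 324.0 MPa, ρ = 3860 kg/m³
  bronze: σ_y = 311.6 MPa, ρ = 8810 kg/m³
  maraging steel: σ_y = 1780 MPa, ρ = 7930 kg/m³
  commercially pure titanium: σ_y = 277.0 MPa, ρ = 4514 kg/m³
  maraging steel: M = 5.32×10⁻³
  alumina ceramic: M = 4.66×10⁻³
  commercially pure titanium: M = 3.69×10⁻³
  bronze: M = 2.00×10⁻³
Maraging steel has the largest M.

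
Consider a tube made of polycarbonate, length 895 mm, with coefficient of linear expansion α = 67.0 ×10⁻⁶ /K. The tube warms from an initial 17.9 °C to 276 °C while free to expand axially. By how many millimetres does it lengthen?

15.5 mm

ΔT = 276 − 17.9 = 258.1 K.
ΔL = α·L₀·ΔT = 67.0×10⁻⁶ × 895 mm × 258.1 K = 15.5 mm.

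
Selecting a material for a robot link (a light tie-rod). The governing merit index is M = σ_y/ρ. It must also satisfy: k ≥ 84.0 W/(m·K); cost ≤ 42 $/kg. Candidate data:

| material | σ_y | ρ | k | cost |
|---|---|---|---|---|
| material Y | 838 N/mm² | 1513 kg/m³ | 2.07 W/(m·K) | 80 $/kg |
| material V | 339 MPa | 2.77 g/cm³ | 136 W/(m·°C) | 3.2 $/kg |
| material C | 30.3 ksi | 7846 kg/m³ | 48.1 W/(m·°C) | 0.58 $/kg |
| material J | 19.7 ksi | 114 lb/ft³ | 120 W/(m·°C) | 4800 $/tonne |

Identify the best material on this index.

Screen on constraints: k ≥ 84.0 W/(m·K); cost ≤ 42 $/kg. Survivors: material V, material J.
Putting every candidate on a common basis:
  material V: σ_y = 339.0 MPa, ρ = 2770 kg/m³
  material J: σ_y = 135.8 MPa, ρ = 1826 kg/m³
  material V: M = 122 kN·m/kg
  material J: M = 74.4 kN·m/kg
The maximum is for material V.

material V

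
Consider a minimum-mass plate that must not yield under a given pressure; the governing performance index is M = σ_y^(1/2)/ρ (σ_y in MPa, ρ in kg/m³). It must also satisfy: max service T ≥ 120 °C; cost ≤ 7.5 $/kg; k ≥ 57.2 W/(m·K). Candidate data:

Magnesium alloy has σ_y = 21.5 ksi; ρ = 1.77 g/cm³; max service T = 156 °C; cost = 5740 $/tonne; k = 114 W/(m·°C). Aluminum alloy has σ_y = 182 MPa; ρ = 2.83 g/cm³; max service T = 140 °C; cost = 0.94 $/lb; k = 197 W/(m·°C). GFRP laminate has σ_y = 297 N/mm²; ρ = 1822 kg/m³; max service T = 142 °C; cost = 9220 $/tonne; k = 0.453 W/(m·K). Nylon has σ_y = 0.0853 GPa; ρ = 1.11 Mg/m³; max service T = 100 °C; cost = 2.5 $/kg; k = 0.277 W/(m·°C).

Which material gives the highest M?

magnesium alloy

Screen on constraints: max service T ≥ 120 °C; cost ≤ 7.5 $/kg; k ≥ 57.2 W/(m·K). Survivors: magnesium alloy, aluminum alloy.
In SI units:
  magnesium alloy: σ_y = 148.2 MPa, ρ = 1770 kg/m³
  aluminum alloy: σ_y = 182.0 MPa, ρ = 2830 kg/m³
  magnesium alloy: M = 6.88×10⁻³
  aluminum alloy: M = 4.77×10⁻³
Magnesium alloy ranks first.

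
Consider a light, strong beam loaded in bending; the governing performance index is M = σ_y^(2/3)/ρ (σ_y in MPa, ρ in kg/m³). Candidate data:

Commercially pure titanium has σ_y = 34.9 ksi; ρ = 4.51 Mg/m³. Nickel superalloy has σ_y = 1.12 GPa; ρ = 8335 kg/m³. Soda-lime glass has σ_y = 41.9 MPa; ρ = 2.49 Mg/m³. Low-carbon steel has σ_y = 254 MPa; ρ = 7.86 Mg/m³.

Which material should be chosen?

nickel superalloy

Normalizing units and computing the index:
  commercially pure titanium: σ_y = 240.6 MPa, ρ = 4510 kg/m³
  nickel superalloy: σ_y = 1120 MPa, ρ = 8335 kg/m³
  soda-lime glass: σ_y = 41.90 MPa, ρ = 2490 kg/m³
  low-carbon steel: σ_y = 254.0 MPa, ρ = 7860 kg/m³
  nickel superalloy: M = 12.9×10⁻³
  commercially pure titanium: M = 8.58×10⁻³
  low-carbon steel: M = 5.10×10⁻³
  soda-lime glass: M = 4.84×10⁻³
Nickel superalloy ranks first.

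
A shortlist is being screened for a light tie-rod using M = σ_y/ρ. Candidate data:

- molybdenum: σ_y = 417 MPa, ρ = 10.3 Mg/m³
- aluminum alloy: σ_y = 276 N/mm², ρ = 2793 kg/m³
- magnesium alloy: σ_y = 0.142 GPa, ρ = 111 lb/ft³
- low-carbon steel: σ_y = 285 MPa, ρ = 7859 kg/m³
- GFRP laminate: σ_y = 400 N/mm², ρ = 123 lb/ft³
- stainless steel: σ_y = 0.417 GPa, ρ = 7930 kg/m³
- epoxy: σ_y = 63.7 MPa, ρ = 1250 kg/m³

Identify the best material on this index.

GFRP laminate

Normalizing units and computing the index:
  molybdenum: σ_y = 417.0 MPa, ρ = 10300 kg/m³
  aluminum alloy: σ_y = 276.0 MPa, ρ = 2793 kg/m³
  magnesium alloy: σ_y = 142.0 MPa, ρ = 1778 kg/m³
  low-carbon steel: σ_y = 285.0 MPa, ρ = 7859 kg/m³
  GFRP laminate: σ_y = 400.0 MPa, ρ = 1970 kg/m³
  stainless steel: σ_y = 417.0 MPa, ρ = 7930 kg/m³
  epoxy: σ_y = 63.70 MPa, ρ = 1250 kg/m³
  GFRP laminate: M = 203 kN·m/kg
  aluminum alloy: M = 98.8 kN·m/kg
  magnesium alloy: M = 79.9 kN·m/kg
  stainless steel: M = 52.6 kN·m/kg
  epoxy: M = 51.0 kN·m/kg
  molybdenum: M = 40.5 kN·m/kg
  low-carbon steel: M = 36.3 kN·m/kg
Highest index: GFRP laminate.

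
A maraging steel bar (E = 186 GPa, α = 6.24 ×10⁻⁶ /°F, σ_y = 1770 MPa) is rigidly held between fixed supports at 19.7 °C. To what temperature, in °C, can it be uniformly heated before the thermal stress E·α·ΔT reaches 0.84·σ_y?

731 °C

α = 6.24×10⁻⁶/°F × 9/5 = 11.2×10⁻⁶/K.
E·α·ΔT = 1487 MPa ⇒ ΔT = 1487 / (186.0×10³ × 11.2×10⁻⁶) = 711.7 K.
T = 19.7 + 711.7 = 731.4 °C.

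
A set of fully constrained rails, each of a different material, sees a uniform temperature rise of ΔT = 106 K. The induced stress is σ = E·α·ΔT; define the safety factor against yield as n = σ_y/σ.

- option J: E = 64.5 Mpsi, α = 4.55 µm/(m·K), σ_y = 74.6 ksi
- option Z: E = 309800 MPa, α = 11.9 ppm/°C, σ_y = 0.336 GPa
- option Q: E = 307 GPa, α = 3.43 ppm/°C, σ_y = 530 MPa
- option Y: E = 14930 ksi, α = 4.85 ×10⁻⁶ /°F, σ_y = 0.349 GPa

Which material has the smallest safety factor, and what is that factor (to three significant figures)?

In consistent units (E in GPa, α in ×10⁻⁶/K, σ_y in MPa):
  option J: E = 444.7, α = 4.55, σ_y = 514.3 → σ = 214 MPa, n = 2.40
  option Z: E = 309.8, α = 11.9, σ_y = 336.0 → σ = 391 MPa, n = 0.860
  option Q: E = 307.0, α = 3.43, σ_y = 530.0 → σ = 112 MPa, n = 4.75
  option Y: E = 102.9, α = 8.73, σ_y = 349.0 → σ = 95.3 MPa, n = 3.66
Option Z has the lowest safety factor, n = 0.860.

option Z, n = 0.860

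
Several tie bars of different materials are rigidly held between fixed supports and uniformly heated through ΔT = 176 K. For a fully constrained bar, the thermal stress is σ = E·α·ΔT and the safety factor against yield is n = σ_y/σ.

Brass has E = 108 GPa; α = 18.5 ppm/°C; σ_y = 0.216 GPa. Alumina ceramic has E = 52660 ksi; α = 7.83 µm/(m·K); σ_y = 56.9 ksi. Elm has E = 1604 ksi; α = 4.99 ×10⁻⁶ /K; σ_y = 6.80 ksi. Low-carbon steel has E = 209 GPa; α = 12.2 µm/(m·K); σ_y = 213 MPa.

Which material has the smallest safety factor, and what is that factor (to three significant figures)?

low-carbon steel, n = 0.475

Converting E to GPa, α to ×10⁻⁶/K, σ_y to MPa, then σ and n for each:
  brass: E = 108.0, α = 18.5, σ_y = 216.0 → σ = 352 MPa, n = 0.614
  alumina ceramic: E = 363.1, α = 7.83, σ_y = 392.3 → σ = 500 MPa, n = 0.784
  elm: E = 11.06, α = 4.99, σ_y = 46.88 → σ = 9.71 MPa, n = 4.83
  low-carbon steel: E = 209.0, α = 12.2, σ_y = 213.0 → σ = 449 MPa, n = 0.475
Low-carbon steel has the lowest safety factor, n = 0.475.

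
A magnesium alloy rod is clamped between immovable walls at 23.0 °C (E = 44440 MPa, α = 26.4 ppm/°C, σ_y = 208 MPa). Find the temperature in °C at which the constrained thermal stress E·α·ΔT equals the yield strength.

E = 44440 MPa = 44.44 GPa.
E·α·ΔT = 208.0 MPa ⇒ ΔT = 208.0 / (44.44×10³ × 26.4×10⁻⁶) = 177.3 K.
T = 23.0 + 177.3 = 200.3 °C.

200 °C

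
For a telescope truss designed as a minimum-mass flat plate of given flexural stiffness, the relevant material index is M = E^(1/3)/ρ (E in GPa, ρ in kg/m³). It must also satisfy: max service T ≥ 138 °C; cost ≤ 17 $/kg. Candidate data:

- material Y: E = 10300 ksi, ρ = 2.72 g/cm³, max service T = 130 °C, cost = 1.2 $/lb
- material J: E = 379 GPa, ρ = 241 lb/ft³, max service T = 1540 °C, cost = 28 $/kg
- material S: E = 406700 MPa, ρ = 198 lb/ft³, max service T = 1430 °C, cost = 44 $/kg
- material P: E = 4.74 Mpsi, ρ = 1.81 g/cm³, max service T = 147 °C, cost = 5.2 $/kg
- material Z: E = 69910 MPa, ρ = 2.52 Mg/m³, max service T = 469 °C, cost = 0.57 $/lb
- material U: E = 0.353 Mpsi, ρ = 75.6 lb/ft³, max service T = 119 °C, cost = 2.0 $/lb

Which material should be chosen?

material P

Screen on constraints: max service T ≥ 138 °C; cost ≤ 17 $/kg. Survivors: material P, material Z.
Putting every candidate on a common basis:
  material P: E = 32.68 GPa, ρ = 1810 kg/m³
  material Z: E = 69.91 GPa, ρ = 2520 kg/m³
  material P: M = 1.77×10⁻³
  material Z: M = 1.63×10⁻³
Material P has the largest M.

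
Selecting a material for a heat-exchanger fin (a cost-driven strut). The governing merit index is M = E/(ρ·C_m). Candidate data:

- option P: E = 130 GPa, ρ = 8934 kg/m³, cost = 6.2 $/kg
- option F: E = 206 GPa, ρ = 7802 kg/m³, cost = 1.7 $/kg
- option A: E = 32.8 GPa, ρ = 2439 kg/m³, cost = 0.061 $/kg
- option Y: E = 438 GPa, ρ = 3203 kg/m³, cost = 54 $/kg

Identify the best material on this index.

option A

Per-candidate index values:
  option A: M = 220 MN·m per $
  option F: M = 15.5 MN·m per $
  option Y: M = 2.53 MN·m per $
  option P: M = 2.35 MN·m per $
Highest index: option A.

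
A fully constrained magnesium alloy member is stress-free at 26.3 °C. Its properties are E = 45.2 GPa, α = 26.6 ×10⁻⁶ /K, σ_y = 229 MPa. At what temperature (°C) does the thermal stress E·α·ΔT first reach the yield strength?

217 °C

E·α·ΔT = 229.0 MPa ⇒ ΔT = 229.0 / (45.20×10³ × 26.6×10⁻⁶) = 190.5 K.
T = 26.3 + 190.5 = 216.8 °C.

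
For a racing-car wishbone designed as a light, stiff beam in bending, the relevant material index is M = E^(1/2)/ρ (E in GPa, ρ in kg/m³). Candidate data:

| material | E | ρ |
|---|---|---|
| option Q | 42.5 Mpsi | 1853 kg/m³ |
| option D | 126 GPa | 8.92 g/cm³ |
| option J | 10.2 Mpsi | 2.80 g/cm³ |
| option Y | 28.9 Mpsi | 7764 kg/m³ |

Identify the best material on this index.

Convert each candidate to consistent units, then evaluate M:
  option Q: E = 293.0 GPa, ρ = 1853 kg/m³
  option D: E = 126.0 GPa, ρ = 8920 kg/m³
  option J: E = 70.33 GPa, ρ = 2800 kg/m³
  option Y: E = 199.3 GPa, ρ = 7764 kg/m³
  option Q: M = 9.24×10⁻³
  option J: M = 3.00×10⁻³
  option Y: M = 1.82×10⁻³
  option D: M = 1.26×10⁻³
Highest index: option Q.

option Q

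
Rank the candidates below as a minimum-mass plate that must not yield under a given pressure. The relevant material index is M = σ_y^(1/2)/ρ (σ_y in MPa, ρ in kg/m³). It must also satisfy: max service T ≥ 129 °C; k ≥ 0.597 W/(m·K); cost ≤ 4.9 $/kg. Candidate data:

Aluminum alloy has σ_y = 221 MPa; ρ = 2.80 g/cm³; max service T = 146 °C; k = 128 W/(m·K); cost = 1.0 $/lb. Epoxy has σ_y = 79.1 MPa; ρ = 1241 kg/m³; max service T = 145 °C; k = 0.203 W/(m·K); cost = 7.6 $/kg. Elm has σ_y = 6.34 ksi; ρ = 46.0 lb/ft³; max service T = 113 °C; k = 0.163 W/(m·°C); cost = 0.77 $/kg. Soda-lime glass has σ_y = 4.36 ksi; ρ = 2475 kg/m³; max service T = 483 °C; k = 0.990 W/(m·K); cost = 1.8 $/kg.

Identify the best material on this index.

aluminum alloy

Screen on constraints: max service T ≥ 129 °C; k ≥ 0.597 W/(m·K); cost ≤ 4.9 $/kg. Survivors: aluminum alloy, soda-lime glass.
In SI units:
  aluminum alloy: σ_y = 221.0 MPa, ρ = 2800 kg/m³
  soda-lime glass: σ_y = 30.06 MPa, ρ = 2475 kg/m³
  aluminum alloy: M = 5.31×10⁻³
  soda-lime glass: M = 2.22×10⁻³
Aluminum alloy has the largest M.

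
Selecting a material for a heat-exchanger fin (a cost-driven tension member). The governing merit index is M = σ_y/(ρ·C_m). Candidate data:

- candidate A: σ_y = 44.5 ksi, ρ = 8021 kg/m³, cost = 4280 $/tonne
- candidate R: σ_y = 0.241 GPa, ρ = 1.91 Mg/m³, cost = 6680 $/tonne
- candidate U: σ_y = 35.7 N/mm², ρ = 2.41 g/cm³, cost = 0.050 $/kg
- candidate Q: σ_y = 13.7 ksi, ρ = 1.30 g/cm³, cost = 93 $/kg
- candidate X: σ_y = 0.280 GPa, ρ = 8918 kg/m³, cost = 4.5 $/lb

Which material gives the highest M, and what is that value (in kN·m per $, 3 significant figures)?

In SI units:
  candidate A: σ_y = 306.8 MPa, ρ = 8021 kg/m³, cost = 4.280 $/kg
  candidate R: σ_y = 241.0 MPa, ρ = 1910 kg/m³, cost = 6.680 $/kg
  candidate U: σ_y = 35.70 MPa, ρ = 2410 kg/m³, cost = 0.05000 $/kg
  candidate Q: σ_y = 94.46 MPa, ρ = 1300 kg/m³, cost = 93.00 $/kg
  candidate X: σ_y = 280.0 MPa, ρ = 8918 kg/m³, cost = 9.921 $/kg
  candidate U: M = 296 kN·m per $
  candidate R: M = 18.9 kN·m per $
  candidate A: M = 8.94 kN·m per $
  candidate X: M = 3.16 kN·m per $
  candidate Q: M = 0.781 kN·m per $
Highest index: candidate U.

candidate U, M = 296 kN·m per $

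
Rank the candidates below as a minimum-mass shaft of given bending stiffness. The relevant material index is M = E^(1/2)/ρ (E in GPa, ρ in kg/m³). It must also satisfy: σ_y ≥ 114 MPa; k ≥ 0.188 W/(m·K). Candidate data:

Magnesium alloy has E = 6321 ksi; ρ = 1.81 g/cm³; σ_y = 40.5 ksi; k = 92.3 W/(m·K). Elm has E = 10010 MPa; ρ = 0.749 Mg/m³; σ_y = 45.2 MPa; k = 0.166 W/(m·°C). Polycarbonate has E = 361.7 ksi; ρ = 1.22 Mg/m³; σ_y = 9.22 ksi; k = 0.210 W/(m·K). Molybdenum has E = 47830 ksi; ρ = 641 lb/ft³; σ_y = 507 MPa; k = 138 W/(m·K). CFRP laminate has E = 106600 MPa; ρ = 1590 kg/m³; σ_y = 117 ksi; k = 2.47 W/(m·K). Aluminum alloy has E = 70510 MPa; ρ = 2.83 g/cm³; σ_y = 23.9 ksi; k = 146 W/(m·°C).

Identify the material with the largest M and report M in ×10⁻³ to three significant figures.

Screen on constraints: σ_y ≥ 114 MPa; k ≥ 0.188 W/(m·K). Survivors: magnesium alloy, molybdenum, CFRP laminate, aluminum alloy.
Normalizing units and computing the index:
  magnesium alloy: E = 43.58 GPa, ρ = 1810 kg/m³
  molybdenum: E = 329.8 GPa, ρ = 10270 kg/m³
  CFRP laminate: E = 106.6 GPa, ρ = 1590 kg/m³
  aluminum alloy: E = 70.51 GPa, ρ = 2830 kg/m³
  CFRP laminate: M = 6.49×10⁻³
  magnesium alloy: M = 3.65×10⁻³
  aluminum alloy: M = 2.97×10⁻³
  molybdenum: M = 1.77×10⁻³
CFRP laminate has the largest M.

CFRP laminate, M = 6.49×10⁻³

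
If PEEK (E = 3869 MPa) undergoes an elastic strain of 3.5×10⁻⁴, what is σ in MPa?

E = 3869 MPa = 3.869 GPa.
σ = E·ε = 3869 MPa × 3.5×10⁻⁴ = 1.35 MPa.

1.35 MPa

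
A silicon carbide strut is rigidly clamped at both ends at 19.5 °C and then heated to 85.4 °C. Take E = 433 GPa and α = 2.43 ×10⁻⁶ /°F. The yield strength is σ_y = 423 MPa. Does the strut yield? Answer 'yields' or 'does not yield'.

does not yield

α = 2.43×10⁻⁶/°F × 9/5 = 4.37×10⁻⁶/K.
ΔT = 65.90 K. Constrained thermal stress σ = E·α·ΔT = 433.0×10³ MPa × 4.37×10⁻⁶ × 65.90 = 125 MPa (compressive).
Compare to σ_y = 423 MPa: σ < σ_y, so it does not yield.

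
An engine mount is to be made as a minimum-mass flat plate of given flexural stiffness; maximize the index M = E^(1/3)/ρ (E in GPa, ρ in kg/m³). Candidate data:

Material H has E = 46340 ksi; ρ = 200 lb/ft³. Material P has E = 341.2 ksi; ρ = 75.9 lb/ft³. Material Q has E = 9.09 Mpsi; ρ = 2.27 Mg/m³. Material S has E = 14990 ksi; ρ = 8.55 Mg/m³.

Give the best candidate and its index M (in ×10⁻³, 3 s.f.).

After converting to SI:
  material H: E = 319.5 GPa, ρ = 3204 kg/m³
  material P: E = 2.352 GPa, ρ = 1216 kg/m³
  material Q: E = 62.67 GPa, ρ = 2270 kg/m³
  material S: E = 103.4 GPa, ρ = 8550 kg/m³
  material H: M = 2.13×10⁻³
  material Q: M = 1.75×10⁻³
  material P: M = 1.09×10⁻³
  material S: M = 0.549×10⁻³
Material H has the largest M.

material H, M = 2.13×10⁻³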